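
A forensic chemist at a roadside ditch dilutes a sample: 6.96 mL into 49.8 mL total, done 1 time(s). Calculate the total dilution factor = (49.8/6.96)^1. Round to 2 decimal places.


Dilution factor calculation:
Single dilution = V_total / V_sample = 49.8 / 6.96 ≈ 7.155172
Number of dilutions = 1
Total DF = (49.8 / 6.96)^1 (full precision, rounded at the end) = 7.16

7.16


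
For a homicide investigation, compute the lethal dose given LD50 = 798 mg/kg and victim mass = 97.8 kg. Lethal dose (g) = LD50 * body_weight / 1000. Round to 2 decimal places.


Lethal dose calculation:
Lethal dose = LD50 * body_weight / 1000
= 798 * 97.8 / 1000
= 78044.4 / 1000
= 78.04 g

78.04


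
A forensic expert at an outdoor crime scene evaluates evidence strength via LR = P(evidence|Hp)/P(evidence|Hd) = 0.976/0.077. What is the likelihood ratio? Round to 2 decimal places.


Likelihood ratio calculation:
LR = P(E|Hp) / P(E|Hd)
LR = 0.976 / 0.077
LR = 12.68

12.68


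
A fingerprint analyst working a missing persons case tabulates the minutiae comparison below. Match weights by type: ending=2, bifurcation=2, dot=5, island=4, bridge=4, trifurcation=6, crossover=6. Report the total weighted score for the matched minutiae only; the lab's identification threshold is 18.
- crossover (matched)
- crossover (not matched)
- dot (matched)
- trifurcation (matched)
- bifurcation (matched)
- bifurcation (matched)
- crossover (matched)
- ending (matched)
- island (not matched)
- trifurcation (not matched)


Weighted minutiae match score:
  crossover: matched, +6 (running total 6)
  crossover: not matched, +0
  dot: matched, +5 (running total 11)
  trifurcation: matched, +6 (running total 17)
  bifurcation: matched, +2 (running total 19)
  bifurcation: matched, +2 (running total 21)
  crossover: matched, +6 (running total 27)
  ending: matched, +2 (running total 29)
  island: not matched, +0
  trifurcation: not matched, +0
Total score = 29
Threshold = 18; verdict = identification

29


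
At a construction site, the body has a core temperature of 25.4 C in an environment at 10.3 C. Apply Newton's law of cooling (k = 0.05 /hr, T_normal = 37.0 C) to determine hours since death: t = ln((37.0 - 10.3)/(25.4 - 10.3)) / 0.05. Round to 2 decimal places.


Using Newton's law of cooling:
t = ln((T_normal - T_ambient) / (T_body - T_ambient)) / k
T_normal - T_ambient = 26.7
T_body - T_ambient = 15.1
Ratio = 1.768212
ln(ratio) = 0.569969
t = 0.569969 / 0.05 = 11.40 hours

11.40


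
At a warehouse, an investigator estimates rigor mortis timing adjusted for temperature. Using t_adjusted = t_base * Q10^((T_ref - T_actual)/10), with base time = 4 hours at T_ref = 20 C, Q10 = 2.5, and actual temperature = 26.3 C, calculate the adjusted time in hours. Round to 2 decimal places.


Rigor mortis time adjustment:
Exponent = (T_ref - T_actual) / 10 = (20 - 26.3) / 10 = -0.63
Q10 factor = 2.5^-0.63 = 0.56143
t_adjusted = 4 * 0.56143 = 2.25 hours

2.25


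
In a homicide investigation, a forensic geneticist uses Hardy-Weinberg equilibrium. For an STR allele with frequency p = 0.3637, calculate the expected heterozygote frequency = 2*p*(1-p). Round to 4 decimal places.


Hardy-Weinberg heterozygote frequency:
q = 1 - p = 1 - 0.3637 = 0.6363
2pq = 2 * 0.3637 * 0.6363 = 0.4628

0.4628


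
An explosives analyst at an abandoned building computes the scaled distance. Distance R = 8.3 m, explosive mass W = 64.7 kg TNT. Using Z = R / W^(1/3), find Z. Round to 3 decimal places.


Scaled distance calculation:
W^(1/3) = 64.7^(1/3) = 4.01453
Z = R / W^(1/3) = 8.3 / 4.01453
Z = 2.067 m/kg^(1/3)

2.067


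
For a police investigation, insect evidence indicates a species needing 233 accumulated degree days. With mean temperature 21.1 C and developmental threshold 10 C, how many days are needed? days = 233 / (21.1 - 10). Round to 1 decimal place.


Insect development time:
Effective temperature = avg_temp - T_base = 21.1 - 10 = 11.1 C
Days = ADD / effective_temp = 233 / 11.1 = 21.0 days

21.0


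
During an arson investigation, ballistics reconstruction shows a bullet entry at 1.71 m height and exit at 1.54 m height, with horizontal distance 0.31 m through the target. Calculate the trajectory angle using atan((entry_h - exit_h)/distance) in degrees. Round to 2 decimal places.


Bullet trajectory angle:
Height difference = 1.71 - 1.54 = 0.17 m
angle = atan(0.17 / 0.31)
angle = atan(0.548387)
angle = 28.74 degrees

28.74


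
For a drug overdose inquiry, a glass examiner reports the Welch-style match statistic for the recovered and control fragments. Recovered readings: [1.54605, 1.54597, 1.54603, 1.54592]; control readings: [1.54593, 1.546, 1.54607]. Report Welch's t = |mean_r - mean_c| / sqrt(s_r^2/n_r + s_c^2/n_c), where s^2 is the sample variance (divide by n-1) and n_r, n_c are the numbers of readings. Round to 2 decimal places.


Welch's t-criterion for glass RI comparison:
Recovered mean = sum / n_r = 6.18397 / 4 = 1.5459925
Control mean = sum / n_c = 4.638 / 3 = 1.546
Recovered sample variance s_r^2 = 3.49167e-09
Control sample variance s_c^2 = 4.9e-09
Welch SE (unpooled) = sqrt(s_r^2/n_r + s_c^2/n_c) = sqrt(8.72917e-10 + 1.63333e-09) = sqrt(2.50625e-09) = 5.00625e-05
|mean_r - mean_c| = 7.5e-06
t = 7.5e-06 / 5.00625e-05 = 0.15

0.15


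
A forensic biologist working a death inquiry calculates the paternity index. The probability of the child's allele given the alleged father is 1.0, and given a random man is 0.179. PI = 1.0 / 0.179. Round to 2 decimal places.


Paternity Index calculation:
PI = P(allele|father) / P(allele|random)
PI = 1.0 / 0.179
PI = 5.59

5.59


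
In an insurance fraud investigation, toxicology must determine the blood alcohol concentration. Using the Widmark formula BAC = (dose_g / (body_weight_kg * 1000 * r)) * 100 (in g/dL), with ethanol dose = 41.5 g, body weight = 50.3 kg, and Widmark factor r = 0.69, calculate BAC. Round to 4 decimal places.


Applying the Widmark formula:
BAC = (dose_g / (body_wt * 1000 * r)) * 100
Denominator = 50.3 * 1000 * 0.69 = 34707
BAC = (41.5 / 34707) * 100
BAC = 0.1196 g/dL

0.1196


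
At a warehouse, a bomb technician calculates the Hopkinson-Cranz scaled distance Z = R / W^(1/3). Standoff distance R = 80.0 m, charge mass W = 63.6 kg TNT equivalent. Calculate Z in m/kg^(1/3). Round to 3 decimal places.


Scaled distance calculation:
W^(1/3) = 63.6^(1/3) = 3.991649
Z = R / W^(1/3) = 80.0 / 3.991649
Z = 20.042 m/kg^(1/3)

20.042


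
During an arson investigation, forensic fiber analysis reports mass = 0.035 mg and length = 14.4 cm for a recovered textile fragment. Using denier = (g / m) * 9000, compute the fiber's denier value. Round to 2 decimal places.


Denier calculation:
Mass in grams = 0.035 mg / 1000 = 0.000035 g
Length in meters = 14.4 cm / 100 = 0.144 m
Linear density = mass / length = 0.000035 / 0.144 = 0.00024306 g/m
Denier = (g/m) * 9000 = 0.00024306 * 9000 = 2.19

2.19


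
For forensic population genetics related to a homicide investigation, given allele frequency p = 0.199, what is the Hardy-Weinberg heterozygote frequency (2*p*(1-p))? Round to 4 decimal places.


Hardy-Weinberg heterozygote frequency:
q = 1 - p = 1 - 0.199 = 0.801
2pq = 2 * 0.199 * 0.801 = 0.3188

0.3188


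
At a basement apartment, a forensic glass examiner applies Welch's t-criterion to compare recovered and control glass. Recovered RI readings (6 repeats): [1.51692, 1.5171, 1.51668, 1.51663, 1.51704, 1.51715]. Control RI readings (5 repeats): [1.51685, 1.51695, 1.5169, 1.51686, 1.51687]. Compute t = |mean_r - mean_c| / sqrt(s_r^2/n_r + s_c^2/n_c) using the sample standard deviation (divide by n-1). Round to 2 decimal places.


Welch's t-criterion for glass RI comparison:
Recovered mean = sum / n_r = 9.10152 / 6 = 1.51692
Control mean = sum / n_c = 7.58443 / 5 = 1.516886
Recovered sample variance s_r^2 = 4.828e-08
Control sample variance s_c^2 = 1.63e-09
Welch SE (unpooled) = sqrt(s_r^2/n_r + s_c^2/n_c) = sqrt(8.04667e-09 + 3.26e-10) = sqrt(8.37267e-09) = 9.15023e-05
|mean_r - mean_c| = 3.4e-05
t = 3.4e-05 / 9.15023e-05 = 0.37

0.37


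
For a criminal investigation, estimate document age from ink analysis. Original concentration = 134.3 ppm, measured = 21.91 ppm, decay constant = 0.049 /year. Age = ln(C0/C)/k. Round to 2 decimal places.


Document age estimation:
C0/C = 134.3 / 21.91 = 6.129621
ln(C0/C) = 1.813133
t = 1.813133 / 0.049 = 37.00 years

37.00


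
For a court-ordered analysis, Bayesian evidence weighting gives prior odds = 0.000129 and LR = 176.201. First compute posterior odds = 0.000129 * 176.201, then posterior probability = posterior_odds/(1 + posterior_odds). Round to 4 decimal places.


Bayesian evidence evaluation:
Posterior odds = prior_odds * LR = 0.000129 * 176.201 = 0.02272993
Posterior probability = posterior_odds / (1 + posterior_odds)
= 0.02272993 / (1 + 0.02272993)
= 0.02272993 / 1.02272993
= 0.0222

0.0222


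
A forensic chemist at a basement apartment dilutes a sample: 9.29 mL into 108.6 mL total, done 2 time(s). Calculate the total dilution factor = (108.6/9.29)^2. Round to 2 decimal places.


Dilution factor calculation:
Single dilution = V_total / V_sample = 108.6 / 9.29 ≈ 11.689989
Number of dilutions = 2
Total DF = (108.6 / 9.29)^2 (full precision, rounded at the end) = 136.66

136.66


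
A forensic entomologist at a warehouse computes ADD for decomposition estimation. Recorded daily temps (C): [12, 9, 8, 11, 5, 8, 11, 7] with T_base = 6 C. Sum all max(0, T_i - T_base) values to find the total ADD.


Computing ADD day by day:
Day 1: max(0, 12 - 6) = 6
Day 2: max(0, 9 - 6) = 3
Day 3: max(0, 8 - 6) = 2
Day 4: max(0, 11 - 6) = 5
Day 5: max(0, 5 - 6) = 0
Day 6: max(0, 8 - 6) = 2
Day 7: max(0, 11 - 6) = 5
Day 8: max(0, 7 - 6) = 1
Total ADD = 24

24


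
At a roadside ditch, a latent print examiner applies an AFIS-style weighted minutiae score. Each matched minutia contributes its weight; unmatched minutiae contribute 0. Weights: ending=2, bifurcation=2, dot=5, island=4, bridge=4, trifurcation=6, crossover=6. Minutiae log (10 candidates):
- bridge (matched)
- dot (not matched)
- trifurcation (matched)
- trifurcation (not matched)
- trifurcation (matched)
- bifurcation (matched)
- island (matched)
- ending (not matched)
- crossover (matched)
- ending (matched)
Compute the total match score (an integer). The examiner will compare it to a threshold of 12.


Weighted minutiae match score:
  bridge: matched, +4 (running total 4)
  dot: not matched, +0
  trifurcation: matched, +6 (running total 10)
  trifurcation: not matched, +0
  trifurcation: matched, +6 (running total 16)
  bifurcation: matched, +2 (running total 18)
  island: matched, +4 (running total 22)
  ending: not matched, +0
  crossover: matched, +6 (running total 28)
  ending: matched, +2 (running total 30)
Total score = 30
Threshold = 12; verdict = identification

30


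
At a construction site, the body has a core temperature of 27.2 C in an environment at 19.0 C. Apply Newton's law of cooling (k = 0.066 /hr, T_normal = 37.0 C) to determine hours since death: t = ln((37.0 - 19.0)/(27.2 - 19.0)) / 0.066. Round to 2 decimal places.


Using Newton's law of cooling:
t = ln((T_normal - T_ambient) / (T_body - T_ambient)) / k
T_normal - T_ambient = 18.0
T_body - T_ambient = 8.2
Ratio = 2.195122
ln(ratio) = 0.786238
t = 0.786238 / 0.066 = 11.91 hours

11.91


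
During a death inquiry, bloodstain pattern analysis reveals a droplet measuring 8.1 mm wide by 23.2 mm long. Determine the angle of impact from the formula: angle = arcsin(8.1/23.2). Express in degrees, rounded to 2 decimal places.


Blood spatter impact angle calculation:
width / length = 8.1 / 23.2 = 0.349138
angle = arcsin(0.349138)
angle = 20.43 degrees

20.43


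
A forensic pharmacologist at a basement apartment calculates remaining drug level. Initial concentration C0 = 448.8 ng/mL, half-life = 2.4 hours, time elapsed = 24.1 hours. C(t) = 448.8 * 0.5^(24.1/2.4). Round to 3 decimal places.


Drug concentration decay:
Number of half-lives = t / t_half = 24.1 / 2.4 = 10.041667
Decay factor = 0.5^10.041667 = 0.00094876
C(t) = 448.8 * 0.00094876 = 0.426 ng/mL

0.426


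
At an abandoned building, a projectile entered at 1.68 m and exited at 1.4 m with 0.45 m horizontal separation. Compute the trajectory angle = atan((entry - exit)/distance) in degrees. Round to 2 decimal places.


Bullet trajectory angle:
Height difference = 1.68 - 1.4 = 0.28 m
angle = atan(0.28 / 0.45)
angle = atan(0.622222)
angle = 31.89 degrees

31.89


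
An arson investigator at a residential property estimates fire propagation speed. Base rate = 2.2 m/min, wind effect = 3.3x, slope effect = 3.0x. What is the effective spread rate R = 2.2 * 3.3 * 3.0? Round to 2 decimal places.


Fire spread rate calculation:
R = R0 * wind_factor * slope_factor
= 2.2 * 3.3 * 3.0
= 7.26 * 3.0
= 21.78 m/min

21.78


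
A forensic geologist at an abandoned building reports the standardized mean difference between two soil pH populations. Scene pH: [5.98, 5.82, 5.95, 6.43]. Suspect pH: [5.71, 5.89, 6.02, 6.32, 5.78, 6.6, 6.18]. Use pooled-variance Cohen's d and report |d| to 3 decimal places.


Pooled-variance Cohen's d for soil pH comparison:
Scene mean = 24.18 / 4 = 6.045
Suspect mean = 42.5 / 7 = 6.071429
Scene sample variance s_s^2 = 0.0707
Suspect sample variance s_c^2 = 0.100681
Pooled variance = ((n_s-1)*s_s^2 + (n_c-1)*s_c^2) / (n_s + n_c - 2) = 0.090687
Pooled SD = sqrt(0.090687) = 0.301143
Mean difference = -0.026429
|d| = |-0.026429| / 0.301143 = 0.088

0.088


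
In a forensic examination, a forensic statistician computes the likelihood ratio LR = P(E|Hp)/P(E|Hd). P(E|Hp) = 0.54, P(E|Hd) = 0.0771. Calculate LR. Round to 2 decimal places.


Likelihood ratio calculation:
LR = P(E|Hp) / P(E|Hd)
LR = 0.54 / 0.0771
LR = 7.00

7.00


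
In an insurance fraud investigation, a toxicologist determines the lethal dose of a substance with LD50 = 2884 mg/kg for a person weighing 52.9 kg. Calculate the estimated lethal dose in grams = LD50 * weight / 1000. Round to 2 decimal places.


Lethal dose calculation:
Lethal dose = LD50 * body_weight / 1000
= 2884 * 52.9 / 1000
= 152563.6 / 1000
= 152.56 g

152.56


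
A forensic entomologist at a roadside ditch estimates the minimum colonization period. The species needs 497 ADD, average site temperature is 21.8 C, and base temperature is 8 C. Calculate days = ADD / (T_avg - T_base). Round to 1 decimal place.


Insect development time:
Effective temperature = avg_temp - T_base = 21.8 - 8 = 13.8 C
Days = ADD / effective_temp = 497 / 13.8 = 36.0 days

36.0


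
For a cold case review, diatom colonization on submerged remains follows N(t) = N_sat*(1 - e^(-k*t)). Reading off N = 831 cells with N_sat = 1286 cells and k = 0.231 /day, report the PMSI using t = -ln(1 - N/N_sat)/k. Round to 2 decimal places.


PMSI from diatom colonization curve:
N / N_sat = 831 / 1286 = 0.64619
1 - N/N_sat = 0.35381
ln(1 - N/N_sat) = -1.038995
t = -ln(1 - N/N_sat) / k = -(-1.038995) / 0.231 = 4.50 days

4.50


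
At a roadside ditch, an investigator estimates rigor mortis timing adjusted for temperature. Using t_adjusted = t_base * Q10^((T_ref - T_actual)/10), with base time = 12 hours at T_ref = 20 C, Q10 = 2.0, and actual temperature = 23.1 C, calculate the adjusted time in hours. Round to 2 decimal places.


Rigor mortis time adjustment:
Exponent = (T_ref - T_actual) / 10 = (20 - 23.1) / 10 = -0.31
Q10 factor = 2.0^-0.31 = 0.80664
t_adjusted = 12 * 0.80664 = 9.68 hours

9.68


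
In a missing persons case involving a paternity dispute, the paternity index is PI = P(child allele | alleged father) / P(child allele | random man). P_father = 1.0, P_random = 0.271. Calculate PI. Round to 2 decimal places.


Paternity Index calculation:
PI = P(allele|father) / P(allele|random)
PI = 1.0 / 0.271
PI = 3.69

3.69


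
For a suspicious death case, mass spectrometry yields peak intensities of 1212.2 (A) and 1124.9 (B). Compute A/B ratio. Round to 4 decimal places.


Spectral peak ratio:
Peak A = 1212.2 counts
Peak B = 1124.9 counts
Ratio = 1212.2 / 1124.9 = 1.0776

1.0776


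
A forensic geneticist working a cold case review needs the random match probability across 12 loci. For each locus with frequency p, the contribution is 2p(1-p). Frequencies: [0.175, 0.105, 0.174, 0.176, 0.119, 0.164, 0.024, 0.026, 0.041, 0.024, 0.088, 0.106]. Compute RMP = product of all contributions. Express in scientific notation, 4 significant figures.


Computing RMP for 12 loci:
Locus 1: 2 * 0.175 * 0.825 = 0.28875
Locus 2: 2 * 0.105 * 0.895 = 0.18795
Locus 3: 2 * 0.174 * 0.826 = 0.287448
Locus 4: 2 * 0.176 * 0.824 = 0.290048
Locus 5: 2 * 0.119 * 0.881 = 0.209678
Locus 6: 2 * 0.164 * 0.836 = 0.274208
Locus 7: 2 * 0.024 * 0.976 = 0.046848
Locus 8: 2 * 0.026 * 0.974 = 0.050648
Locus 9: 2 * 0.041 * 0.959 = 0.078638
Locus 10: 2 * 0.024 * 0.976 = 0.046848
Locus 11: 2 * 0.088 * 0.912 = 0.160512
Locus 12: 2 * 0.106 * 0.894 = 0.189528
RMP = 6.918e-11

6.918e-11


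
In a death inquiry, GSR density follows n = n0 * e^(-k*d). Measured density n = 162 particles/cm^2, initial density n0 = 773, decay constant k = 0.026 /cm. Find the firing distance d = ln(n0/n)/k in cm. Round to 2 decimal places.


GSR distance calculation:
n0/n = 773 / 162 = 4.771605
ln(n0/n) = 1.562683
d = 1.562683 / 0.026 = 60.10 cm

60.10


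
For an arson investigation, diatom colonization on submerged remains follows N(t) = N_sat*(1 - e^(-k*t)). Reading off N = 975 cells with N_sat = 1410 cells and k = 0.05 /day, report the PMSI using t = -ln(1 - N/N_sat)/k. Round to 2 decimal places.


PMSI from diatom colonization curve:
N / N_sat = 975 / 1410 = 0.691489
1 - N/N_sat = 0.308511
ln(1 - N/N_sat) = -1.175998
t = -ln(1 - N/N_sat) / k = -(-1.175998) / 0.05 = 23.52 days

23.52


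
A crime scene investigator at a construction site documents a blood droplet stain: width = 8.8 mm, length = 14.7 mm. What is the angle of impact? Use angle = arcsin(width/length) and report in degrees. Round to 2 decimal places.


Blood spatter impact angle calculation:
width / length = 8.8 / 14.7 = 0.598639
angle = arcsin(0.598639)
angle = 36.77 degrees

36.77


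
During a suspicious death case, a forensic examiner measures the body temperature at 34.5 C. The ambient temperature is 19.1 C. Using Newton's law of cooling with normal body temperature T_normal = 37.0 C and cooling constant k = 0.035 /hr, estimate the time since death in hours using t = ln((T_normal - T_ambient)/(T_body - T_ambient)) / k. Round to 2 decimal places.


Using Newton's law of cooling:
t = ln((T_normal - T_ambient) / (T_body - T_ambient)) / k
T_normal - T_ambient = 17.9
T_body - T_ambient = 15.4
Ratio = 1.162338
ln(ratio) = 0.150433
t = 0.150433 / 0.035 = 4.30 hours

4.30


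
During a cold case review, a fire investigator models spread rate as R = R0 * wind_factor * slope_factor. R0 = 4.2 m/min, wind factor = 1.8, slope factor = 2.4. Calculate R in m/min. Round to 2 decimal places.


Fire spread rate calculation:
R = R0 * wind_factor * slope_factor
= 4.2 * 1.8 * 2.4
= 7.56 * 2.4
= 18.14 m/min

18.14


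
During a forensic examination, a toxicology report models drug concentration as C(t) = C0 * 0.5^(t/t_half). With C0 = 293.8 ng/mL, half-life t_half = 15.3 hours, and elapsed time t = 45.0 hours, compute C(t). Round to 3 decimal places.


Drug concentration decay:
Number of half-lives = t / t_half = 45.0 / 15.3 = 2.941176
Decay factor = 0.5^2.941176 = 0.13020204
C(t) = 293.8 * 0.13020204 = 38.253 ng/mL

38.253


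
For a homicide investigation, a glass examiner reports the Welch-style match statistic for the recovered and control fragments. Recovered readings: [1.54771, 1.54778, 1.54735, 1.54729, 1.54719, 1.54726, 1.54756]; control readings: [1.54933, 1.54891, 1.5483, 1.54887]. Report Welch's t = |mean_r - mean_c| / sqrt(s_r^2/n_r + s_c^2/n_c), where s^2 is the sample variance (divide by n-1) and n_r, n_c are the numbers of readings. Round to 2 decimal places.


Welch's t-criterion for glass RI comparison:
Recovered mean = sum / n_r = 10.83214 / 7 = 1.5474486
Control mean = sum / n_c = 6.19541 / 4 = 1.5488525
Recovered sample variance s_r^2 = 5.46476e-08
Control sample variance s_c^2 = 1.78958e-07
Welch SE (unpooled) = sqrt(s_r^2/n_r + s_c^2/n_c) = sqrt(7.8068e-09 + 4.47396e-08) = sqrt(5.25464e-08) = 0.00022923
|mean_r - mean_c| = 0.00140393
t = 0.00140393 / 0.00022923 = 6.12

6.12


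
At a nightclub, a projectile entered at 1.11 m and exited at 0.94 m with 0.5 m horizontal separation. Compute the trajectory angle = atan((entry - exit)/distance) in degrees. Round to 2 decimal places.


Bullet trajectory angle:
Height difference = 1.11 - 0.94 = 0.17 m
angle = atan(0.17 / 0.5)
angle = atan(0.34)
angle = 18.78 degrees

18.78


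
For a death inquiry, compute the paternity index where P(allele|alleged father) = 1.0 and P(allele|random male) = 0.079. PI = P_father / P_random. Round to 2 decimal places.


Paternity Index calculation:
PI = P(allele|father) / P(allele|random)
PI = 1.0 / 0.079
PI = 12.66

12.66


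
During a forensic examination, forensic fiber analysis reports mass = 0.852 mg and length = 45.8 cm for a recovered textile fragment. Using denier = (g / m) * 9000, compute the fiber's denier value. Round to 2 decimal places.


Denier calculation:
Mass in grams = 0.852 mg / 1000 = 0.000852 g
Length in meters = 45.8 cm / 100 = 0.458 m
Linear density = mass / length = 0.000852 / 0.458 = 0.00186026 g/m
Denier = (g/m) * 9000 = 0.00186026 * 9000 = 16.74

16.74


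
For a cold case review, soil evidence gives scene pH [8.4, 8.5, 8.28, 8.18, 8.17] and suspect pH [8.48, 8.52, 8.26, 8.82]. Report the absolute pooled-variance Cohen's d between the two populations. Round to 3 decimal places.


Pooled-variance Cohen's d for soil pH comparison:
Scene mean = 41.53 / 5 = 8.306
Suspect mean = 34.08 / 4 = 8.52
Scene sample variance s_s^2 = 0.02038
Suspect sample variance s_c^2 = 0.053067
Pooled variance = ((n_s-1)*s_s^2 + (n_c-1)*s_c^2) / (n_s + n_c - 2) = 0.034389
Pooled SD = sqrt(0.034389) = 0.185443
Mean difference = -0.214
|d| = |-0.214| / 0.185443 = 1.154

1.154


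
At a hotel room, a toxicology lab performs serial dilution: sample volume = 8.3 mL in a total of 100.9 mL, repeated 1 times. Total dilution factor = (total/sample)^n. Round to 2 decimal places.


Dilution factor calculation:
Single dilution = V_total / V_sample = 100.9 / 8.3 ≈ 12.156627
Number of dilutions = 1
Total DF = (100.9 / 8.3)^1 (full precision, rounded at the end) = 12.16

12.16


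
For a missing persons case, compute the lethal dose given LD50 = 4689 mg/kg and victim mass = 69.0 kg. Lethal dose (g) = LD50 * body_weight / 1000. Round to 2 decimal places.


Lethal dose calculation:
Lethal dose = LD50 * body_weight / 1000
= 4689 * 69.0 / 1000
= 323541 / 1000
= 323.54 g

323.54


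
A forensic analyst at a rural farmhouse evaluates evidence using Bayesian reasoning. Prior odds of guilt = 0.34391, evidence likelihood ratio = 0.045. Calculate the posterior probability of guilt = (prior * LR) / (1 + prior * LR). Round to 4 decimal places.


Bayesian evidence evaluation:
Posterior odds = prior_odds * LR = 0.34391 * 0.045 = 0.01547595
Posterior probability = posterior_odds / (1 + posterior_odds)
= 0.01547595 / (1 + 0.01547595)
= 0.01547595 / 1.01547595
= 0.0152

0.0152


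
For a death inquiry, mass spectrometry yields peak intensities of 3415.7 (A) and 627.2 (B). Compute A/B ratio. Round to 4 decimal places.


Spectral peak ratio:
Peak A = 3415.7 counts
Peak B = 627.2 counts
Ratio = 3415.7 / 627.2 = 5.4460

5.4460


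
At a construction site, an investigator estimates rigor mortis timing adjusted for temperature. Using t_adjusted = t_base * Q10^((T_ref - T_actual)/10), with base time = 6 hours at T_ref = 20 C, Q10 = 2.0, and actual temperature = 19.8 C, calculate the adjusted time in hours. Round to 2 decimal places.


Rigor mortis time adjustment:
Exponent = (T_ref - T_actual) / 10 = (20 - 19.8) / 10 = 0.02
Q10 factor = 2.0^0.02 = 1.01396
t_adjusted = 6 * 1.01396 = 6.08 hours

6.08


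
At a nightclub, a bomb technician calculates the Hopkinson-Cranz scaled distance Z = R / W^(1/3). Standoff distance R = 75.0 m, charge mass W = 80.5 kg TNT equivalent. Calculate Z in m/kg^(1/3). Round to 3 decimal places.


Scaled distance calculation:
W^(1/3) = 80.5^(1/3) = 4.317828
Z = R / W^(1/3) = 75.0 / 4.317828
Z = 17.370 m/kg^(1/3)

17.370


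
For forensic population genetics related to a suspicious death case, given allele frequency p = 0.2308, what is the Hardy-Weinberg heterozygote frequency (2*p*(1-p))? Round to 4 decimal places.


Hardy-Weinberg heterozygote frequency:
q = 1 - p = 1 - 0.2308 = 0.7692
2pq = 2 * 0.2308 * 0.7692 = 0.3551

0.3551


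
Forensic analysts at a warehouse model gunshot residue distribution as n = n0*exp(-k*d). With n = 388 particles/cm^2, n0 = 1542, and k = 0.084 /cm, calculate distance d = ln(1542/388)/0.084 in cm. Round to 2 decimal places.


GSR distance calculation:
n0/n = 1542 / 388 = 3.974227
ln(n0/n) = 1.37983
d = 1.37983 / 0.084 = 16.43 cm

16.43


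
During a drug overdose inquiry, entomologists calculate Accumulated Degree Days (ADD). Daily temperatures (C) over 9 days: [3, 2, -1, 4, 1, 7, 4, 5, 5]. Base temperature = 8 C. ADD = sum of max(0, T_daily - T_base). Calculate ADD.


Computing ADD day by day:
Day 1: max(0, 3 - 8) = 0
Day 2: max(0, 2 - 8) = 0
Day 3: max(0, -1 - 8) = 0
Day 4: max(0, 4 - 8) = 0
Day 5: max(0, 1 - 8) = 0
Day 6: max(0, 7 - 8) = 0
Day 7: max(0, 4 - 8) = 0
Day 8: max(0, 5 - 8) = 0
Day 9: max(0, 5 - 8) = 0
Total ADD = 0

0


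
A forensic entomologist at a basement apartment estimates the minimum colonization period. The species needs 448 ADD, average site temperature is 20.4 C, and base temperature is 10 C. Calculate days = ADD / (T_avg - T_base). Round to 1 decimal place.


Insect development time:
Effective temperature = avg_temp - T_base = 20.4 - 10 = 10.4 C
Days = ADD / effective_temp = 448 / 10.4 = 43.1 days

43.1


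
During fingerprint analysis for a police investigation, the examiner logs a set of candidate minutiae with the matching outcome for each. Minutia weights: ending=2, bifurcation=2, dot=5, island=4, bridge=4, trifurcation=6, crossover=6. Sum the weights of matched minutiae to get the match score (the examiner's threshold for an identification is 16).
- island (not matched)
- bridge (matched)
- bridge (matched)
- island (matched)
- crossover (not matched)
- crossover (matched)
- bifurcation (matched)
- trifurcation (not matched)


Weighted minutiae match score:
  island: not matched, +0
  bridge: matched, +4 (running total 4)
  bridge: matched, +4 (running total 8)
  island: matched, +4 (running total 12)
  crossover: not matched, +0
  crossover: matched, +6 (running total 18)
  bifurcation: matched, +2 (running total 20)
  trifurcation: not matched, +0
Total score = 20
Threshold = 16; verdict = identification

20


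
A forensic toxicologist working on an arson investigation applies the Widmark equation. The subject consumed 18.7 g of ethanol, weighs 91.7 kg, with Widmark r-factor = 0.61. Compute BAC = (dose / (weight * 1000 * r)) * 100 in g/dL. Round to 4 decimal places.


Applying the Widmark formula:
BAC = (dose_g / (body_wt * 1000 * r)) * 100
Denominator = 91.7 * 1000 * 0.61 = 55937
BAC = (18.7 / 55937) * 100
BAC = 0.0334 g/dL

0.0334


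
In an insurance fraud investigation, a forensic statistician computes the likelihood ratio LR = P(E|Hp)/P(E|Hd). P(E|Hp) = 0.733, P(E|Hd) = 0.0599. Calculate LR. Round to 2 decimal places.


Likelihood ratio calculation:
LR = P(E|Hp) / P(E|Hd)
LR = 0.733 / 0.0599
LR = 12.24

12.24


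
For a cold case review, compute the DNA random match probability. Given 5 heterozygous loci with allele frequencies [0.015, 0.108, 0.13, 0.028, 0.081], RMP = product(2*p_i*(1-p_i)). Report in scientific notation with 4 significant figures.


Computing RMP for 5 loci:
Locus 1: 2 * 0.015 * 0.985 = 0.02955
Locus 2: 2 * 0.108 * 0.892 = 0.192672
Locus 3: 2 * 0.13 * 0.87 = 0.2262
Locus 4: 2 * 0.028 * 0.972 = 0.054432
Locus 5: 2 * 0.081 * 0.919 = 0.148878
RMP = 1.044e-05

1.044e-05


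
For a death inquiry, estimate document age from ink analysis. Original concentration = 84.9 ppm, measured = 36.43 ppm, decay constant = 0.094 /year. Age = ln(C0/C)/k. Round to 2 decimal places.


Document age estimation:
C0/C = 84.9 / 36.43 = 2.330497
ln(C0/C) = 0.846082
t = 0.846082 / 0.094 = 9.00 years

9.00


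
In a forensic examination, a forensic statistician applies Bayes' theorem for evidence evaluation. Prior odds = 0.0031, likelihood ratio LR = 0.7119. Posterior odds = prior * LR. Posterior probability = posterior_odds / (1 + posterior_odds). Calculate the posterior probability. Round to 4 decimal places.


Bayesian evidence evaluation:
Posterior odds = prior_odds * LR = 0.0031 * 0.7119 = 0.00220689
Posterior probability = posterior_odds / (1 + posterior_odds)
= 0.00220689 / (1 + 0.00220689)
= 0.00220689 / 1.00220689
= 0.0022

0.0022


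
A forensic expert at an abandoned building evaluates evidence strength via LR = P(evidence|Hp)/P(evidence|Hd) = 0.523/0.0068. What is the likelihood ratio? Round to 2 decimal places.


Likelihood ratio calculation:
LR = P(E|Hp) / P(E|Hd)
LR = 0.523 / 0.0068
LR = 76.91

76.91


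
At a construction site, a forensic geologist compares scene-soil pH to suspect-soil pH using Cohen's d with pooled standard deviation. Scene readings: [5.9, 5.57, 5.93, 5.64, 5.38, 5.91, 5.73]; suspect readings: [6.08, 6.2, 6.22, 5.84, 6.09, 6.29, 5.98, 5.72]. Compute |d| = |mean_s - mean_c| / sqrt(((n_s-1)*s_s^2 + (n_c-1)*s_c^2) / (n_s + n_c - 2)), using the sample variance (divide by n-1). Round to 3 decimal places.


Pooled-variance Cohen's d for soil pH comparison:
Scene mean = 40.06 / 7 = 5.722857
Suspect mean = 48.42 / 8 = 6.0525
Scene sample variance s_s^2 = 0.042857
Suspect sample variance s_c^2 = 0.038479
Pooled variance = ((n_s-1)*s_s^2 + (n_c-1)*s_c^2) / (n_s + n_c - 2) = 0.040499
Pooled SD = sqrt(0.040499) = 0.201244
Mean difference = -0.329643
|d| = |-0.329643| / 0.201244 = 1.638

1.638


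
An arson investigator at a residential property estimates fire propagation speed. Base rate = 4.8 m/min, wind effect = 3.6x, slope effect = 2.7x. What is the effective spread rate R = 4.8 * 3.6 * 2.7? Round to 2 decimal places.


Fire spread rate calculation:
R = R0 * wind_factor * slope_factor
= 4.8 * 3.6 * 2.7
= 17.28 * 2.7
= 46.66 m/min

46.66


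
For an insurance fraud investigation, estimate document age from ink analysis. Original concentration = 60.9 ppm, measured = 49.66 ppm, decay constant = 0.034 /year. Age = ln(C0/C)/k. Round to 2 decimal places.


Document age estimation:
C0/C = 60.9 / 49.66 = 1.226339
ln(C0/C) = 0.204033
t = 0.204033 / 0.034 = 6.00 years

6.00


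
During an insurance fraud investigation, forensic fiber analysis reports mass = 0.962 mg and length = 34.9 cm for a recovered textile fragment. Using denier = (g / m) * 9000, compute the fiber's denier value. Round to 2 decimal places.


Denier calculation:
Mass in grams = 0.962 mg / 1000 = 0.000962 g
Length in meters = 34.9 cm / 100 = 0.349 m
Linear density = mass / length = 0.000962 / 0.349 = 0.00275645 g/m
Denier = (g/m) * 9000 = 0.00275645 * 9000 = 24.81

24.81


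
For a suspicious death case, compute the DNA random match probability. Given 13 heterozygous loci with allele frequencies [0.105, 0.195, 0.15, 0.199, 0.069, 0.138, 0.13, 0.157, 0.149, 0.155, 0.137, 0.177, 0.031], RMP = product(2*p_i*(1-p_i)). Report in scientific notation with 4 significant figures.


Computing RMP for 13 loci:
Locus 1: 2 * 0.105 * 0.895 = 0.18795
Locus 2: 2 * 0.195 * 0.805 = 0.31395
Locus 3: 2 * 0.15 * 0.85 = 0.255
Locus 4: 2 * 0.199 * 0.801 = 0.318798
Locus 5: 2 * 0.069 * 0.931 = 0.128478
Locus 6: 2 * 0.138 * 0.862 = 0.237912
Locus 7: 2 * 0.13 * 0.87 = 0.2262
Locus 8: 2 * 0.157 * 0.843 = 0.264702
Locus 9: 2 * 0.149 * 0.851 = 0.253598
Locus 10: 2 * 0.155 * 0.845 = 0.26195
Locus 11: 2 * 0.137 * 0.863 = 0.236462
Locus 12: 2 * 0.177 * 0.823 = 0.291342
Locus 13: 2 * 0.031 * 0.969 = 0.060078
RMP = 2.414e-09

2.414e-09


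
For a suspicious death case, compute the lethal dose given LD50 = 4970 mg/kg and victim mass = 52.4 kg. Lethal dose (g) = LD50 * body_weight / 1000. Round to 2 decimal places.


Lethal dose calculation:
Lethal dose = LD50 * body_weight / 1000
= 4970 * 52.4 / 1000
= 260428 / 1000
= 260.43 g

260.43


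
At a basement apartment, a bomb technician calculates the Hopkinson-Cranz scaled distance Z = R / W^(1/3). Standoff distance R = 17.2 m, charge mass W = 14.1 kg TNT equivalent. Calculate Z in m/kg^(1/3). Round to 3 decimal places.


Scaled distance calculation:
W^(1/3) = 14.1^(1/3) = 2.415867
Z = R / W^(1/3) = 17.2 / 2.415867
Z = 7.120 m/kg^(1/3)

7.120


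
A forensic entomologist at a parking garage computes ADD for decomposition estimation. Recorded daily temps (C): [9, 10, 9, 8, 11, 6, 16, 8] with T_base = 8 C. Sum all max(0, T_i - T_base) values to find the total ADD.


Computing ADD day by day:
Day 1: max(0, 9 - 8) = 1
Day 2: max(0, 10 - 8) = 2
Day 3: max(0, 9 - 8) = 1
Day 4: max(0, 8 - 8) = 0
Day 5: max(0, 11 - 8) = 3
Day 6: max(0, 6 - 8) = 0
Day 7: max(0, 16 - 8) = 8
Day 8: max(0, 8 - 8) = 0
Total ADD = 15

15


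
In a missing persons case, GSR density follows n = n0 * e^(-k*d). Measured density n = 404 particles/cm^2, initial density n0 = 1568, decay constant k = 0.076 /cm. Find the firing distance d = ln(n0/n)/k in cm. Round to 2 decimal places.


GSR distance calculation:
n0/n = 1568 / 404 = 3.881188
ln(n0/n) = 1.356141
d = 1.356141 / 0.076 = 17.84 cm

17.84


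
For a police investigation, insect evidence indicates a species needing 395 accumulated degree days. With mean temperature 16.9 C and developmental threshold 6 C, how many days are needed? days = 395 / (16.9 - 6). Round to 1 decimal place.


Insect development time:
Effective temperature = avg_temp - T_base = 16.9 - 6 = 10.9 C
Days = ADD / effective_temp = 395 / 10.9 = 36.2 days

36.2


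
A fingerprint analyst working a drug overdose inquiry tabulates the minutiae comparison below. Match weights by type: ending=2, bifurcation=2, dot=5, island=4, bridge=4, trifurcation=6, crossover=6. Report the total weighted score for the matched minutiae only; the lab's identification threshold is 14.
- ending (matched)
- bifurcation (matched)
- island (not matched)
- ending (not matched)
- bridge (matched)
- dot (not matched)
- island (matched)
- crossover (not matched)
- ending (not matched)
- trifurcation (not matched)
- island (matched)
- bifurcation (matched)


Weighted minutiae match score:
  ending: matched, +2 (running total 2)
  bifurcation: matched, +2 (running total 4)
  island: not matched, +0
  ending: not matched, +0
  bridge: matched, +4 (running total 8)
  dot: not matched, +0
  island: matched, +4 (running total 12)
  crossover: not matched, +0
  ending: not matched, +0
  trifurcation: not matched, +0
  island: matched, +4 (running total 16)
  bifurcation: matched, +2 (running total 18)
Total score = 18
Threshold = 14; verdict = identification

18


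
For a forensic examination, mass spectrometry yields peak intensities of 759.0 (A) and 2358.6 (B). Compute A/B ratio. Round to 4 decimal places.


Spectral peak ratio:
Peak A = 759.0 counts
Peak B = 2358.6 counts
Ratio = 759.0 / 2358.6 = 0.3218

0.3218


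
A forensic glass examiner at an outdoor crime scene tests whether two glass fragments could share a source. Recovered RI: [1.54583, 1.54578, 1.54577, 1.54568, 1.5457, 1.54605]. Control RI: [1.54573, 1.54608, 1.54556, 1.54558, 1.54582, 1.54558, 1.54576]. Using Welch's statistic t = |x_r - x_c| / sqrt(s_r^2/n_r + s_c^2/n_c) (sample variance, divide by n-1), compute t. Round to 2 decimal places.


Welch's t-criterion for glass RI comparison:
Recovered mean = sum / n_r = 9.27481 / 6 = 1.5458017
Control mean = sum / n_c = 10.82011 / 7 = 1.54573
Recovered sample variance s_r^2 = 1.78167e-08
Control sample variance s_c^2 = 3.42333e-08
Welch SE (unpooled) = sqrt(s_r^2/n_r + s_c^2/n_c) = sqrt(2.96944e-09 + 4.89048e-09) = sqrt(7.85992e-09) = 8.86562e-05
|mean_r - mean_c| = 7.16667e-05
t = 7.16667e-05 / 8.86562e-05 = 0.81

0.81


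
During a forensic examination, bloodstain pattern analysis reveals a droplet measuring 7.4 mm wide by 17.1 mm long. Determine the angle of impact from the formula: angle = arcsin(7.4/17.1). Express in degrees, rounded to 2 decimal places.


Blood spatter impact angle calculation:
width / length = 7.4 / 17.1 = 0.432749
angle = arcsin(0.432749)
angle = 25.64 degrees

25.64


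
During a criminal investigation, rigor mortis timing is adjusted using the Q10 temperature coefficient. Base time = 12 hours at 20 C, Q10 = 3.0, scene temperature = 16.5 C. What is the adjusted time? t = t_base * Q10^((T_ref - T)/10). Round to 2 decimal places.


Rigor mortis time adjustment:
Exponent = (T_ref - T_actual) / 10 = (20 - 16.5) / 10 = 0.35
Q10 factor = 3.0^0.35 = 1.4689
t_adjusted = 12 * 1.4689 = 17.63 hours

17.63


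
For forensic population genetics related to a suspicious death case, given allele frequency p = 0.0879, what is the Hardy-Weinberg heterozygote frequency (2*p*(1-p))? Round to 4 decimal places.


Hardy-Weinberg heterozygote frequency:
q = 1 - p = 1 - 0.0879 = 0.9121
2pq = 2 * 0.0879 * 0.9121 = 0.1603

0.1603


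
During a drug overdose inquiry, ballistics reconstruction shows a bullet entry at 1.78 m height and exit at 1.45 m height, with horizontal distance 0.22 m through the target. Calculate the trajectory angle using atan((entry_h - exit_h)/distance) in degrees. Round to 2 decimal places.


Bullet trajectory angle:
Height difference = 1.78 - 1.45 = 0.33 m
angle = atan(0.33 / 0.22)
angle = atan(1.5)
angle = 56.31 degrees

56.31


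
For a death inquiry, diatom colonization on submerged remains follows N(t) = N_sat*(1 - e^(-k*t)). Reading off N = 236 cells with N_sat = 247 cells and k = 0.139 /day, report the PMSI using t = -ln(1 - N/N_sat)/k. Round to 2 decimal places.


PMSI from diatom colonization curve:
N / N_sat = 236 / 247 = 0.955466
1 - N/N_sat = 0.044534
ln(1 - N/N_sat) = -3.111502
t = -ln(1 - N/N_sat) / k = -(-3.111502) / 0.139 = 22.38 days

22.38


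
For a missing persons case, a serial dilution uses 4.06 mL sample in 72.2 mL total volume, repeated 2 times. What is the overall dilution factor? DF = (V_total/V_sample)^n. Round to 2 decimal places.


Dilution factor calculation:
Single dilution = V_total / V_sample = 72.2 / 4.06 ≈ 17.783251
Number of dilutions = 2
Total DF = (72.2 / 4.06)^2 (full precision, rounded at the end) = 316.24

316.24


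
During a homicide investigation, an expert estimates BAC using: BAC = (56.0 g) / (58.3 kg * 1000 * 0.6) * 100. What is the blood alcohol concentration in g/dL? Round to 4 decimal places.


Applying the Widmark formula:
BAC = (dose_g / (body_wt * 1000 * r)) * 100
Denominator = 58.3 * 1000 * 0.6 = 34980
BAC = (56.0 / 34980) * 100
BAC = 0.1601 g/dL

0.1601


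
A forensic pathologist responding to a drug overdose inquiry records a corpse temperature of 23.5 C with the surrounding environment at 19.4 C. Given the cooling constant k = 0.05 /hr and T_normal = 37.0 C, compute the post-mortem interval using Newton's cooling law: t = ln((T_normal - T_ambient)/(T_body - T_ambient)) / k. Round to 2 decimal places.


Using Newton's law of cooling:
t = ln((T_normal - T_ambient) / (T_body - T_ambient)) / k
T_normal - T_ambient = 17.6
T_body - T_ambient = 4.1
Ratio = 4.292683
ln(ratio) = 1.456912
t = 1.456912 / 0.05 = 29.14 hours

29.14


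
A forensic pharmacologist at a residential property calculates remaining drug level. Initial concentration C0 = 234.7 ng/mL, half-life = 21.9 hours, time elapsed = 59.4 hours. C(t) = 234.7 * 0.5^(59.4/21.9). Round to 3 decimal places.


Drug concentration decay:
Number of half-lives = t / t_half = 59.4 / 21.9 = 2.712329
Decay factor = 0.5^2.712329 = 0.15258351
C(t) = 234.7 * 0.15258351 = 35.811 ng/mL

35.811


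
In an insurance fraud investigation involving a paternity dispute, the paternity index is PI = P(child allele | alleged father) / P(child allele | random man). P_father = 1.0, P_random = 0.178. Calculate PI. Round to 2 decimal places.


Paternity Index calculation:
PI = P(allele|father) / P(allele|random)
PI = 1.0 / 0.178
PI = 5.62

5.62
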